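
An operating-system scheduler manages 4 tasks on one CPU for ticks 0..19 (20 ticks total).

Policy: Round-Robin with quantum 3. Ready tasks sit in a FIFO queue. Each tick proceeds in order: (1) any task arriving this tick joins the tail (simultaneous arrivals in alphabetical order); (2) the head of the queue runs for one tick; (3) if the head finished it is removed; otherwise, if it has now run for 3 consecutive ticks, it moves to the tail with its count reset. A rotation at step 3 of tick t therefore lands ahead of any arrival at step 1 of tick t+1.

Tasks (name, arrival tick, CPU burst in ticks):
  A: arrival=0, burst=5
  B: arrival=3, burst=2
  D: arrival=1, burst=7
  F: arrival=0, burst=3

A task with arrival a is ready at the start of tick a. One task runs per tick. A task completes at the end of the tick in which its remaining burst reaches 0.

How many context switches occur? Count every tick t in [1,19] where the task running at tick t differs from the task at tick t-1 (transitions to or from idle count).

context switches = 6

t=0: queue=[A,F] q_used=0 → run A
t=1: queue=[A,F,D] q_used=1 → run A
t=2: queue=[A,F,D] q_used=2 → run A
t=3: queue=[F,D,A,B] q_used=0 → run F
t=4: queue=[F,D,A,B] q_used=1 → run F
t=5: queue=[F,D,A,B] q_used=2 → run F
t=6: queue=[D,A,B] q_used=0 → run D
t=7: queue=[D,A,B] q_used=1 → run D
t=8: queue=[D,A,B] q_used=2 → run D
t=9: queue=[A,B,D] q_used=0 → run A
t=10: queue=[A,B,D] q_used=1 → run A
t=11: queue=[B,D] q_used=0 → run B
t=12: queue=[B,D] q_used=1 → run B
t=13: queue=[D] q_used=0 → run D
t=14: queue=[D] q_used=1 → run D
t=15: queue=[D] q_used=2 → run D
t=16: queue=[D] q_used=0 → run D
t=17: (idle)
t=18: (idle)
t=19: (idle)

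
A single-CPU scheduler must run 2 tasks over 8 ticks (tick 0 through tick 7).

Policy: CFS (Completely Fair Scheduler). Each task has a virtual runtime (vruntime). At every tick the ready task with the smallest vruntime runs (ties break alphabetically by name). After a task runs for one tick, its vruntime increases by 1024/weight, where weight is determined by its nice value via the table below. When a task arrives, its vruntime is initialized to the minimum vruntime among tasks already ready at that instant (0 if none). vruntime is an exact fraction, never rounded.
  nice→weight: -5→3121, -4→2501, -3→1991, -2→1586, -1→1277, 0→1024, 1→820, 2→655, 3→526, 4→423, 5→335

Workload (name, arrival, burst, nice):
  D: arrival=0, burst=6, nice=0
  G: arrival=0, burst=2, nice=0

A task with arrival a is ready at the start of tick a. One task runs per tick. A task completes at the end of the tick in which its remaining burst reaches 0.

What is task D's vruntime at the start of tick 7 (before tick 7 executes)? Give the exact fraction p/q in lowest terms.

t=0: vr[D=0 G=0] → run D
t=1: vr[D=1 G=0] → run G
t=2: vr[D=1 G=1] → run D
t=3: vr[D=2 G=1] → run G
t=4: vr[D=2] → run D
t=5: vr[D=3] → run D
t=6: vr[D=4] → run D
t=7: vr[D=5] → run D

vruntime(D, start of tick 7) = 5/1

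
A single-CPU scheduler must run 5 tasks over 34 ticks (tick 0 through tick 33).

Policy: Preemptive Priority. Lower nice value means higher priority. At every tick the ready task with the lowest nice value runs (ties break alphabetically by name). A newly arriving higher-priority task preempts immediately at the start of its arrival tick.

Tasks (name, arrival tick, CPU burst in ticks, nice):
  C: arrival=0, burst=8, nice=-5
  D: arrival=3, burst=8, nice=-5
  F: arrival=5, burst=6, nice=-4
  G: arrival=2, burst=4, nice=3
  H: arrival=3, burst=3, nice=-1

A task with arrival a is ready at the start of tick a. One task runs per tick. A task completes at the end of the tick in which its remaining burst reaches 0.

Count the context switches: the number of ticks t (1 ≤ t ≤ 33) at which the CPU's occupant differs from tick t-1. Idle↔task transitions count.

t=0: ready={C} → run C
t=1: ready={C} → run C
t=2: ready={C,G} → run C
t=3: ready={C,D,G,H} → run C
t=4: ready={C,D,G,H} → run C
t=5: ready={C,D,F,G,H} → run C
t=6: ready={C,D,F,G,H} → run C
t=7: ready={C,D,F,G,H} → run C
t=8: ready={D,F,G,H} → run D
t=9: ready={D,F,G,H} → run D
t=10: ready={D,F,G,H} → run D
t=11: ready={D,F,G,H} → run D
t=12: ready={D,F,G,H} → run D
t=13: ready={D,F,G,H} → run D
t=14: ready={D,F,G,H} → run D
t=15: ready={D,F,G,H} → run D
t=16: ready={F,G,H} → run F
t=17: ready={F,G,H} → run F
t=18: ready={F,G,H} → run F
t=19: ready={F,G,H} → run F
t=20: ready={F,G,H} → run F
t=21: ready={F,G,H} → run F
t=22: ready={G,H} → run H
t=23: ready={G,H} → run H
t=24: ready={G,H} → run H
t=25: ready={G} → run G
t=26: ready={G} → run G
t=27: ready={G} → run G
t=28: ready={G} → run G
t=29: (idle)
t=30: (idle)
t=31: (idle)
t=32: (idle)
t=33: (idle)

context switches = 5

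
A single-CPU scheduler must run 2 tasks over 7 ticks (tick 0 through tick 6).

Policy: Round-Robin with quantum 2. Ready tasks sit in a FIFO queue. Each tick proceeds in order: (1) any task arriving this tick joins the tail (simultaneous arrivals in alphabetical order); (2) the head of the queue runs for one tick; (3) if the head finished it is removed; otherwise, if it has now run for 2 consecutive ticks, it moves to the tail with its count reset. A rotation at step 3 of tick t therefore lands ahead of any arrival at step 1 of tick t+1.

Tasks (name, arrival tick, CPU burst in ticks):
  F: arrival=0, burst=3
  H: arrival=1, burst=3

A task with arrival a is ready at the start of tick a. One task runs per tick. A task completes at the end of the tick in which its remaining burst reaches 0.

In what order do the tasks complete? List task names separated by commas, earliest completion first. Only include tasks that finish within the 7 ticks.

completion order = F, H

t=0: queue=[F] q_used=0 → run F
t=1: queue=[F,H] q_used=1 → run F
t=2: queue=[H,F] q_used=0 → run H
t=3: queue=[H,F] q_used=1 → run H
t=4: queue=[F,H] q_used=0 → run F
t=5: queue=[H] q_used=0 → run H
t=6: (idle)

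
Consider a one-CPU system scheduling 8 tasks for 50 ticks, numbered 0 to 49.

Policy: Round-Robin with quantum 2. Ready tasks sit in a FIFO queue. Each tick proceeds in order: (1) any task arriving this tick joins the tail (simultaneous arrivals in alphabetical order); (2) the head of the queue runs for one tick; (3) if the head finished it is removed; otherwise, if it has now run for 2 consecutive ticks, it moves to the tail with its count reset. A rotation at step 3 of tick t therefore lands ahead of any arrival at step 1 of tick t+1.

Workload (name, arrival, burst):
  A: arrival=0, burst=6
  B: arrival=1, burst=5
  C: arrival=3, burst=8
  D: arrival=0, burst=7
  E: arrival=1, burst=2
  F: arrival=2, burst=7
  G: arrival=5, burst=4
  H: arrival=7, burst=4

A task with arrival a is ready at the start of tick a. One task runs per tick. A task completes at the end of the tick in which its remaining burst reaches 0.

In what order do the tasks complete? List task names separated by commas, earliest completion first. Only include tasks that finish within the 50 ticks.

completion order = E, A, G, B, H, D, F, C

t=0: queue=[A,D] q_used=0 → run A
t=1: queue=[A,D,B,E] q_used=1 → run A
t=2: queue=[D,B,E,A,F] q_used=0 → run D
t=3: queue=[D,B,E,A,F,C] q_used=1 → run D
t=4: queue=[B,E,A,F,C,D] q_used=0 → run B
t=5: queue=[B,E,A,F,C,D,G] q_used=1 → run B
t=6: queue=[E,A,F,C,D,G,B] q_used=0 → run E
t=7: queue=[E,A,F,C,D,G,B,H] q_used=1 → run E
t=8: queue=[A,F,C,D,G,B,H] q_used=0 → run A
t=9: queue=[A,F,C,D,G,B,H] q_used=1 → run A
t=10: queue=[F,C,D,G,B,H,A] q_used=0 → run F
t=11: queue=[F,C,D,G,B,H,A] q_used=1 → run F
t=12: queue=[C,D,G,B,H,A,F] q_used=0 → run C
t=13: queue=[C,D,G,B,H,A,F] q_used=1 → run C
t=14: queue=[D,G,B,H,A,F,C] q_used=0 → run D
t=15: queue=[D,G,B,H,A,F,C] q_used=1 → run D
t=16: queue=[G,B,H,A,F,C,D] q_used=0 → run G
t=17: queue=[G,B,H,A,F,C,D] q_used=1 → run G
t=18: queue=[B,H,A,F,C,D,G] q_used=0 → run B
t=19: queue=[B,H,A,F,C,D,G] q_used=1 → run B
t=20: queue=[H,A,F,C,D,G,B] q_used=0 → run H
t=21: queue=[H,A,F,C,D,G,B] q_used=1 → run H
t=22: queue=[A,F,C,D,G,B,H] q_used=0 → run A
t=23: queue=[A,F,C,D,G,B,H] q_used=1 → run A
t=24: queue=[F,C,D,G,B,H] q_used=0 → run F
t=25: queue=[F,C,D,G,B,H] q_used=1 → run F
t=26: queue=[C,D,G,B,H,F] q_used=0 → run C
t=27: queue=[C,D,G,B,H,F] q_used=1 → run C
t=28: queue=[D,G,B,H,F,C] q_used=0 → run D
t=29: queue=[D,G,B,H,F,C] q_used=1 → run D
t=30: queue=[G,B,H,F,C,D] q_used=0 → run G
t=31: queue=[G,B,H,F,C,D] q_used=1 → run G
t=32: queue=[B,H,F,C,D] q_used=0 → run B
t=33: queue=[H,F,C,D] q_used=0 → run H
t=34: queue=[H,F,C,D] q_used=1 → run H
t=35: queue=[F,C,D] q_used=0 → run F
t=36: queue=[F,C,D] q_used=1 → run F
t=37: queue=[C,D,F] q_used=0 → run C
t=38: queue=[C,D,F] q_used=1 → run C
t=39: queue=[D,F,C] q_used=0 → run D
t=40: queue=[F,C] q_used=0 → run F
t=41: queue=[C] q_used=0 → run C
t=42: queue=[C] q_used=1 → run C
t=43: (idle)
t=44: (idle)
t=45: (idle)
t=46: (idle)
t=47: (idle)
t=48: (idle)
t=49: (idle)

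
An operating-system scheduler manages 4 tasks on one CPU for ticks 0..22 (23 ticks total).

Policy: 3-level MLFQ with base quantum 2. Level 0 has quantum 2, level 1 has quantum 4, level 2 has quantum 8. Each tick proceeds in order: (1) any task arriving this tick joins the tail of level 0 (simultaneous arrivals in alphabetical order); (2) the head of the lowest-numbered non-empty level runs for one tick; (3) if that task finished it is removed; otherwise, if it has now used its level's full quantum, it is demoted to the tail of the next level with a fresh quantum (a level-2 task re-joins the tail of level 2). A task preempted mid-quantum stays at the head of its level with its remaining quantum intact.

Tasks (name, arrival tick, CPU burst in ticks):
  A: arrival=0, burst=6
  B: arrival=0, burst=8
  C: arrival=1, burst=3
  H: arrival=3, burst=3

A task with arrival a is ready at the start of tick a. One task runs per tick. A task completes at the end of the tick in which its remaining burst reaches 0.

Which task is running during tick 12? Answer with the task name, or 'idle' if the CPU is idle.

t=0: L0/L1/L2 = AB/-/- → run A
t=1: L0/L1/L2 = ABC/-/- → run A
t=2: L0/L1/L2 = BC/A/- → run B
t=3: L0/L1/L2 = BCH/A/- → run B
t=4: L0/L1/L2 = CH/AB/- → run C
t=5: L0/L1/L2 = CH/AB/- → run C
t=6: L0/L1/L2 = H/ABC/- → run H
t=7: L0/L1/L2 = H/ABC/- → run H
t=8: L0/L1/L2 = -/ABCH/- → run A
t=9: L0/L1/L2 = -/ABCH/- → run A
t=10: L0/L1/L2 = -/ABCH/- → run A
t=11: L0/L1/L2 = -/ABCH/- → run A
t=12: L0/L1/L2 = -/BCH/- → run B
t=13: L0/L1/L2 = -/BCH/- → run B
t=14: L0/L1/L2 = -/BCH/- → run B
t=15: L0/L1/L2 = -/BCH/- → run B
t=16: L0/L1/L2 = -/CH/B → run C
t=17: L0/L1/L2 = -/H/B → run H
t=18: L0/L1/L2 = -/-/B → run B
t=19: L0/L1/L2 = -/-/B → run B
t=20: (idle)
t=21: (idle)
t=22: (idle)

running at tick 12 = B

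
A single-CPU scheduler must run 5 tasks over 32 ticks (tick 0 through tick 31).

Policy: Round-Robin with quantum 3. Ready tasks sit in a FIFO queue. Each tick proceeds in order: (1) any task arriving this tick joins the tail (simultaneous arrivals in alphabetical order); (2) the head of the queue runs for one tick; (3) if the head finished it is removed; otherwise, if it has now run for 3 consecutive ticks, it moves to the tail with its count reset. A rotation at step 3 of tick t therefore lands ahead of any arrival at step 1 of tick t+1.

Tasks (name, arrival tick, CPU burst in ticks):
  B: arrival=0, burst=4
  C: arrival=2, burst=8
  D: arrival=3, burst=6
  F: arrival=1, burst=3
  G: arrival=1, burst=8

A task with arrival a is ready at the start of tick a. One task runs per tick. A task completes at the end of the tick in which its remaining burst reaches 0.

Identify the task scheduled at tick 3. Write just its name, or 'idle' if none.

running at tick 3 = F

t=0: queue=[B] q_used=0 → run B
t=1: queue=[B,F,G] q_used=1 → run B
t=2: queue=[B,F,G,C] q_used=2 → run B
t=3: queue=[F,G,C,B,D] q_used=0 → run F
t=4: queue=[F,G,C,B,D] q_used=1 → run F
t=5: queue=[F,G,C,B,D] q_used=2 → run F
t=6: queue=[G,C,B,D] q_used=0 → run G
t=7: queue=[G,C,B,D] q_used=1 → run G
t=8: queue=[G,C,B,D] q_used=2 → run G
t=9: queue=[C,B,D,G] q_used=0 → run C
t=10: queue=[C,B,D,G] q_used=1 → run C
t=11: queue=[C,B,D,G] q_used=2 → run C
t=12: queue=[B,D,G,C] q_used=0 → run B
t=13: queue=[D,G,C] q_used=0 → run D
t=14: queue=[D,G,C] q_used=1 → run D
t=15: queue=[D,G,C] q_used=2 → run D
t=16: queue=[G,C,D] q_used=0 → run G
t=17: queue=[G,C,D] q_used=1 → run G
t=18: queue=[G,C,D] q_used=2 → run G
t=19: queue=[C,D,G] q_used=0 → run C
t=20: queue=[C,D,G] q_used=1 → run C
t=21: queue=[C,D,G] q_used=2 → run C
t=22: queue=[D,G,C] q_used=0 → run D
t=23: queue=[D,G,C] q_used=1 → run D
t=24: queue=[D,G,C] q_used=2 → run D
t=25: queue=[G,C] q_used=0 → run G
t=26: queue=[G,C] q_used=1 → run G
t=27: queue=[C] q_used=0 → run C
t=28: queue=[C] q_used=1 → run C
t=29: (idle)
t=30: (idle)
t=31: (idle)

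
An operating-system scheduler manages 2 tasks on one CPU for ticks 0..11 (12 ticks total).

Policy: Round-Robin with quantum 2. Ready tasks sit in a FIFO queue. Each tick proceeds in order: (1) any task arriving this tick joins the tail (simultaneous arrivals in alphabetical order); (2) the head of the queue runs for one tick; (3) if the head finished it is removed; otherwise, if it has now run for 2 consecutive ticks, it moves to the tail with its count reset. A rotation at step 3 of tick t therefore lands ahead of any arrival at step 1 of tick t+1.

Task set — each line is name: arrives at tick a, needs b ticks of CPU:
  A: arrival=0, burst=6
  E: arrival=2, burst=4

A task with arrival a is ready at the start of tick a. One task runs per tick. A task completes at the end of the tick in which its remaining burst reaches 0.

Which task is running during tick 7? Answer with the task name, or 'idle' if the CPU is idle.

running at tick 7 = A

t=0: queue=[A] q_used=0 → run A
t=1: queue=[A] q_used=1 → run A
t=2: queue=[A,E] q_used=0 → run A
t=3: queue=[A,E] q_used=1 → run A
t=4: queue=[E,A] q_used=0 → run E
t=5: queue=[E,A] q_used=1 → run E
t=6: queue=[A,E] q_used=0 → run A
t=7: queue=[A,E] q_used=1 → run A
t=8: queue=[E] q_used=0 → run E
t=9: queue=[E] q_used=1 → run E
t=10: (idle)
t=11: (idle)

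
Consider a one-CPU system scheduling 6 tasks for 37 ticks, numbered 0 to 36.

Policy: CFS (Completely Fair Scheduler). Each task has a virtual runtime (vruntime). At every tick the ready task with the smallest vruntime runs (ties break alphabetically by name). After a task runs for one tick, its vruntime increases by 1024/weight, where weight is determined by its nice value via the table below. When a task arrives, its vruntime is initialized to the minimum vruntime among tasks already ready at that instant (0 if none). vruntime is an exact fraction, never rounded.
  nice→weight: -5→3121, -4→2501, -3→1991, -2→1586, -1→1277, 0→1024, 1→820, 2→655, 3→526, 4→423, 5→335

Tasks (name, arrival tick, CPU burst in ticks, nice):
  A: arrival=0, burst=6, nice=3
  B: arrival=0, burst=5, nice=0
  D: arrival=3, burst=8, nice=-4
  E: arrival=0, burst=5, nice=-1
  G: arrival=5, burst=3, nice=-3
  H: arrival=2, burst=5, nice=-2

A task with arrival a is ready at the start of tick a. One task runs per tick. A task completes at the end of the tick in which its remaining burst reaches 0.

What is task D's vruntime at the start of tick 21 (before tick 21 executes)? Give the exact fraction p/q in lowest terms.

t=0: vr[A=0 B=0 E=0] → run A
t=1: vr[A=512/263 B=0 E=0] → run B
t=2: vr[A=512/263 B=1 E=0 H=0] → run E
t=3: vr[A=512/263 B=1 D=0 E=1024/1277 H=0] → run D
t=4: vr[A=512/263 B=1 D=1024/2501 E=1024/1277 H=0] → run H
t=5: vr[A=512/263 B=1 D=1024/2501 E=1024/1277 G=1024/2501 H=512/793] → run D
t=6: vr[A=512/263 B=1 D=2048/2501 E=1024/1277 G=1024/2501 H=512/793] → run G
t=7: vr[A=512/263 B=1 D=2048/2501 E=1024/1277 G=4599808/4979491 H=512/793] → run H
t=8: vr[A=512/263 B=1 D=2048/2501 E=1024/1277 G=4599808/4979491 H=1024/793] → run E
t=9: vr[A=512/263 B=1 D=2048/2501 E=2048/1277 G=4599808/4979491 H=1024/793] → run D
t=10: vr[A=512/263 B=1 D=3072/2501 E=2048/1277 G=4599808/4979491 H=1024/793] → run G
t=11: vr[A=512/263 B=1 D=3072/2501 E=2048/1277 G=7160832/4979491 H=1024/793] → run B
t=12: vr[A=512/263 B=2 D=3072/2501 E=2048/1277 G=7160832/4979491 H=1024/793] → run D
t=13: vr[A=512/263 B=2 D=4096/2501 E=2048/1277 G=7160832/4979491 H=1024/793] → run H
t=14: vr[A=512/263 B=2 D=4096/2501 E=2048/1277 G=7160832/4979491 H=1536/793] → run G
t=15: vr[A=512/263 B=2 D=4096/2501 E=2048/1277 H=1536/793] → run E
t=16: vr[A=512/263 B=2 D=4096/2501 E=3072/1277 H=1536/793] → run D
t=17: vr[A=512/263 B=2 D=5120/2501 E=3072/1277 H=1536/793] → run H
t=18: vr[A=512/263 B=2 D=5120/2501 E=3072/1277 H=2048/793] → run A
t=19: vr[A=1024/263 B=2 D=5120/2501 E=3072/1277 H=2048/793] → run B
t=20: vr[A=1024/263 B=3 D=5120/2501 E=3072/1277 H=2048/793] → run D
t=21: vr[A=1024/263 B=3 D=6144/2501 E=3072/1277 H=2048/793] → run E
t=22: vr[A=1024/263 B=3 D=6144/2501 E=4096/1277 H=2048/793] → run D
t=23: vr[A=1024/263 B=3 D=7168/2501 E=4096/1277 H=2048/793] → run H
t=24: vr[A=1024/263 B=3 D=7168/2501 E=4096/1277] → run D
t=25: vr[A=1024/263 B=3 E=4096/1277] → run B
t=26: vr[A=1024/263 B=4 E=4096/1277] → run E
t=27: vr[A=1024/263 B=4] → run A
t=28: vr[A=1536/263 B=4] → run B
t=29: vr[A=1536/263] → run A
t=30: vr[A=2048/263] → run A
t=31: vr[A=2560/263] → run A
t=32: (idle)
t=33: (idle)
t=34: (idle)
t=35: (idle)
t=36: (idle)

vruntime(D, start of tick 21) = 6144/2501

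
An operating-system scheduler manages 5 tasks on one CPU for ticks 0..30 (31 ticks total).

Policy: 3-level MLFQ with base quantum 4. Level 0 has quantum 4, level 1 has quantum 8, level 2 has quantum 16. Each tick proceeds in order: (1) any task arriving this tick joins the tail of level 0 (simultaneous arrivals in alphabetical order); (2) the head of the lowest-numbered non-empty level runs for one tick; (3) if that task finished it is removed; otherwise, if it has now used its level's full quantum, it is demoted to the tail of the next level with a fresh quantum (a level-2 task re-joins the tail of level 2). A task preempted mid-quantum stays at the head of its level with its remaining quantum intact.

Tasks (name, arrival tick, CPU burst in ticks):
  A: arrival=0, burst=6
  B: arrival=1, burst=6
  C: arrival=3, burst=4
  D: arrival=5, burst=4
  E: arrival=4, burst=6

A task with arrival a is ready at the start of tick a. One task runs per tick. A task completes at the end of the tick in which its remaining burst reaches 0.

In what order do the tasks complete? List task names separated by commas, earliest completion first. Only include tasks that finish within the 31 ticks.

t=0: L0/L1/L2 = A/-/- → run A
t=1: L0/L1/L2 = AB/-/- → run A
t=2: L0/L1/L2 = AB/-/- → run A
t=3: L0/L1/L2 = ABC/-/- → run A
t=4: L0/L1/L2 = BCE/A/- → run B
t=5: L0/L1/L2 = BCED/A/- → run B
t=6: L0/L1/L2 = BCED/A/- → run B
t=7: L0/L1/L2 = BCED/A/- → run B
t=8: L0/L1/L2 = CED/AB/- → run C
t=9: L0/L1/L2 = CED/AB/- → run C
t=10: L0/L1/L2 = CED/AB/- → run C
t=11: L0/L1/L2 = CED/AB/- → run C
t=12: L0/L1/L2 = ED/AB/- → run E
t=13: L0/L1/L2 = ED/AB/- → run E
t=14: L0/L1/L2 = ED/AB/- → run E
t=15: L0/L1/L2 = ED/AB/- → run E
t=16: L0/L1/L2 = D/ABE/- → run D
t=17: L0/L1/L2 = D/ABE/- → run D
t=18: L0/L1/L2 = D/ABE/- → run D
t=19: L0/L1/L2 = D/ABE/- → run D
t=20: L0/L1/L2 = -/ABE/- → run A
t=21: L0/L1/L2 = -/ABE/- → run A
t=22: L0/L1/L2 = -/BE/- → run B
t=23: L0/L1/L2 = -/BE/- → run B
t=24: L0/L1/L2 = -/E/- → run E
t=25: L0/L1/L2 = -/E/- → run E
t=26: (idle)
t=27: (idle)
t=28: (idle)
t=29: (idle)
t=30: (idle)

completion order = C, D, A, B, E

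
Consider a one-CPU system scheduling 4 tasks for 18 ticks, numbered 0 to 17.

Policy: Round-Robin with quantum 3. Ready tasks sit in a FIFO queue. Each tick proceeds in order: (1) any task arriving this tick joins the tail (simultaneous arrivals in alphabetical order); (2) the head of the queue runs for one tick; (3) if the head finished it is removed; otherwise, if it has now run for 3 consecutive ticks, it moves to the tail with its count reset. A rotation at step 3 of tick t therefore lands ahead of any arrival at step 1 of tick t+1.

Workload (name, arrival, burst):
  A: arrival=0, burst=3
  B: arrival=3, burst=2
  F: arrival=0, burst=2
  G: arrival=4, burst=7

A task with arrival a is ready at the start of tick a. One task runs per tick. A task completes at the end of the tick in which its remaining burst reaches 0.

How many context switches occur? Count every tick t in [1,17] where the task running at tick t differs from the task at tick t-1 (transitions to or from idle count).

context switches = 4

t=0: queue=[A,F] q_used=0 → run A
t=1: queue=[A,F] q_used=1 → run A
t=2: queue=[A,F] q_used=2 → run A
t=3: queue=[F,B] q_used=0 → run F
t=4: queue=[F,B,G] q_used=1 → run F
t=5: queue=[B,G] q_used=0 → run B
t=6: queue=[B,G] q_used=1 → run B
t=7: queue=[G] q_used=0 → run G
t=8: queue=[G] q_used=1 → run G
t=9: queue=[G] q_used=2 → run G
t=10: queue=[G] q_used=0 → run G
t=11: queue=[G] q_used=1 → run G
t=12: queue=[G] q_used=2 → run G
t=13: queue=[G] q_used=0 → run G
t=14: (idle)
t=15: (idle)
t=16: (idle)
t=17: (idle)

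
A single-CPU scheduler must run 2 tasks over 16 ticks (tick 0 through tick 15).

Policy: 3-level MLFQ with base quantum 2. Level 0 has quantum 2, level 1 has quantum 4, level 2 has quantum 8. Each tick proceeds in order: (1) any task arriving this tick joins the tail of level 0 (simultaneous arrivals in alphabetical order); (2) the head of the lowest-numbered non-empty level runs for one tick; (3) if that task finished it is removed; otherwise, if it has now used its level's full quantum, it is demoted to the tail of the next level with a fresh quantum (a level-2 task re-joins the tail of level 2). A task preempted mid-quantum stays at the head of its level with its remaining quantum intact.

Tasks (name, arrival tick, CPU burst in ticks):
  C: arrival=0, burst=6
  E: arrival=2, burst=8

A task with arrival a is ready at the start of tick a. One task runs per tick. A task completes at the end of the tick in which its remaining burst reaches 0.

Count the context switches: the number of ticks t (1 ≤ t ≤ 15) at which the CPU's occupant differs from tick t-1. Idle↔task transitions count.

t=0: L0/L1/L2 = C/-/- → run C
t=1: L0/L1/L2 = C/-/- → run C
t=2: L0/L1/L2 = E/C/- → run E
t=3: L0/L1/L2 = E/C/- → run E
t=4: L0/L1/L2 = -/CE/- → run C
t=5: L0/L1/L2 = -/CE/- → run C
t=6: L0/L1/L2 = -/CE/- → run C
t=7: L0/L1/L2 = -/CE/- → run C
t=8: L0/L1/L2 = -/E/- → run E
t=9: L0/L1/L2 = -/E/- → run E
t=10: L0/L1/L2 = -/E/- → run E
t=11: L0/L1/L2 = -/E/- → run E
t=12: L0/L1/L2 = -/-/E → run E
t=13: L0/L1/L2 = -/-/E → run E
t=14: (idle)
t=15: (idle)

context switches = 4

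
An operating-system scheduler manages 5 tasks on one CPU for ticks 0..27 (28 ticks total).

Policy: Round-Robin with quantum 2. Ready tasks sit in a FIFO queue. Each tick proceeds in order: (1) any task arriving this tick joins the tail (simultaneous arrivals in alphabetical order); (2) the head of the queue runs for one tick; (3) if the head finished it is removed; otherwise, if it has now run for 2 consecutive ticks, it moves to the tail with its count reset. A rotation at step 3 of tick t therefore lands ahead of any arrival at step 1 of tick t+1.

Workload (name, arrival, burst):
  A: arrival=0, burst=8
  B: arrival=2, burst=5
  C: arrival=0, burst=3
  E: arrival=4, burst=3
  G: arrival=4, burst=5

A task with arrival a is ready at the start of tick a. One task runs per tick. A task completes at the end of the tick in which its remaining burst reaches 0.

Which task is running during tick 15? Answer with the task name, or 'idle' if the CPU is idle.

running at tick 15 = B

t=0: queue=[A,C] q_used=0 → run A
t=1: queue=[A,C] q_used=1 → run A
t=2: queue=[C,A,B] q_used=0 → run C
t=3: queue=[C,A,B] q_used=1 → run C
t=4: queue=[A,B,C,E,G] q_used=0 → run A
t=5: queue=[A,B,C,E,G] q_used=1 → run A
t=6: queue=[B,C,E,G,A] q_used=0 → run B
t=7: queue=[B,C,E,G,A] q_used=1 → run B
t=8: queue=[C,E,G,A,B] q_used=0 → run C
t=9: queue=[E,G,A,B] q_used=0 → run E
t=10: queue=[E,G,A,B] q_used=1 → run E
t=11: queue=[G,A,B,E] q_used=0 → run G
t=12: queue=[G,A,B,E] q_used=1 → run G
t=13: queue=[A,B,E,G] q_used=0 → run A
t=14: queue=[A,B,E,G] q_used=1 → run A
t=15: queue=[B,E,G,A] q_used=0 → run B
t=16: queue=[B,E,G,A] q_used=1 → run B
t=17: queue=[E,G,A,B] q_used=0 → run E
t=18: queue=[G,A,B] q_used=0 → run G
t=19: queue=[G,A,B] q_used=1 → run G
t=20: queue=[A,B,G] q_used=0 → run A
t=21: queue=[A,B,G] q_used=1 → run A
t=22: queue=[B,G] q_used=0 → run B
t=23: queue=[G] q_used=0 → run G
t=24: (idle)
t=25: (idle)
t=26: (idle)
t=27: (idle)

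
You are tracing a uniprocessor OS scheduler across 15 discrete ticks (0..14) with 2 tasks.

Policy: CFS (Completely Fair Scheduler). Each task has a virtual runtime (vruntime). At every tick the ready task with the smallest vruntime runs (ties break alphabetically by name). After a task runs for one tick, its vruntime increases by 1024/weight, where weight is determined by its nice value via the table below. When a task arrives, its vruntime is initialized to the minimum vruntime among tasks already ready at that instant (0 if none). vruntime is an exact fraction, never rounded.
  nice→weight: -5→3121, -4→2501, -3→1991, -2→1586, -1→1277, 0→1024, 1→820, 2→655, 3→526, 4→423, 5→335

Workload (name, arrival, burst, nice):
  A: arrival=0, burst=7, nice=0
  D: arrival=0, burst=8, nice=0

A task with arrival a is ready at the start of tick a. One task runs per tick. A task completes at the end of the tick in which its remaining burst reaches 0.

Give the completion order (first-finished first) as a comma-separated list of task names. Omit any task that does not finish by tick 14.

t=0: vr[A=0 D=0] → run A
t=1: vr[A=1 D=0] → run D
t=2: vr[A=1 D=1] → run A
t=3: vr[A=2 D=1] → run D
t=4: vr[A=2 D=2] → run A
t=5: vr[A=3 D=2] → run D
t=6: vr[A=3 D=3] → run A
t=7: vr[A=4 D=3] → run D
t=8: vr[A=4 D=4] → run A
t=9: vr[A=5 D=4] → run D
t=10: vr[A=5 D=5] → run A
t=11: vr[A=6 D=5] → run D
t=12: vr[A=6 D=6] → run A
t=13: vr[D=6] → run D
t=14: vr[D=7] → run D

completion order = A, D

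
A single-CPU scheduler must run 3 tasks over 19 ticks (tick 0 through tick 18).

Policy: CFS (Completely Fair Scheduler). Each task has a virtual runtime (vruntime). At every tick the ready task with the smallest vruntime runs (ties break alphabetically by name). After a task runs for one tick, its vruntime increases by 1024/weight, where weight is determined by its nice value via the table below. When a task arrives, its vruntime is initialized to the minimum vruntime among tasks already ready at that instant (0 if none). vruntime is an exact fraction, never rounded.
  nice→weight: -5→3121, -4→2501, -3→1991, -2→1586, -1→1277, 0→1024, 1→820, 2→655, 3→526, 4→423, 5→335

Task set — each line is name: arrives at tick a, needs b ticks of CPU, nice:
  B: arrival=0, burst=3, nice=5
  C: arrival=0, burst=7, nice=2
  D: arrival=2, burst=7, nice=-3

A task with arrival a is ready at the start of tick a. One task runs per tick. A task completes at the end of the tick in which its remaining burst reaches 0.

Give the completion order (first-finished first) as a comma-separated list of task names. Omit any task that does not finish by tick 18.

t=0: vr[B=0 C=0] → run B
t=1: vr[B=1024/335 C=0] → run C
t=2: vr[B=1024/335 C=1024/655 D=1024/655] → run C
t=3: vr[B=1024/335 C=2048/655 D=1024/655] → run D
t=4: vr[B=1024/335 C=2048/655 D=2709504/1304105] → run D
t=5: vr[B=1024/335 C=2048/655 D=3380224/1304105] → run D
t=6: vr[B=1024/335 C=2048/655 D=4050944/1304105] → run B
t=7: vr[B=2048/335 C=2048/655 D=4050944/1304105] → run D
t=8: vr[B=2048/335 C=2048/655 D=4721664/1304105] → run C
t=9: vr[B=2048/335 C=3072/655 D=4721664/1304105] → run D
t=10: vr[B=2048/335 C=3072/655 D=5392384/1304105] → run D
t=11: vr[B=2048/335 C=3072/655 D=6063104/1304105] → run D
t=12: vr[B=2048/335 C=3072/655] → run C
t=13: vr[B=2048/335 C=4096/655] → run B
t=14: vr[C=4096/655] → run C
t=15: vr[C=1024/131] → run C
t=16: vr[C=6144/655] → run C
t=17: (idle)
t=18: (idle)

completion order = D, B, C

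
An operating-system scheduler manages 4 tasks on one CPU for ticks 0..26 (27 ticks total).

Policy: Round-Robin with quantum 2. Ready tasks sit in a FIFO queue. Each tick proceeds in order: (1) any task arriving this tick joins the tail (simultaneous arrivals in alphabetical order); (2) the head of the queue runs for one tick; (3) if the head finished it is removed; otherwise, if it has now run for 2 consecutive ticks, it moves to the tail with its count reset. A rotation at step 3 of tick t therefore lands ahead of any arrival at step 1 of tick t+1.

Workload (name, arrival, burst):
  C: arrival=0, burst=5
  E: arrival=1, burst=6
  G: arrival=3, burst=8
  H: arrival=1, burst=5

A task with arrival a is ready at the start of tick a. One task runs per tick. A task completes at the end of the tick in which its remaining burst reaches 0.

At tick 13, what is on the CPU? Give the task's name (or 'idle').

t=0: queue=[C] q_used=0 → run C
t=1: queue=[C,E,H] q_used=1 → run C
t=2: queue=[E,H,C] q_used=0 → run E
t=3: queue=[E,H,C,G] q_used=1 → run E
t=4: queue=[H,C,G,E] q_used=0 → run H
t=5: queue=[H,C,G,E] q_used=1 → run H
t=6: queue=[C,G,E,H] q_used=0 → run C
t=7: queue=[C,G,E,H] q_used=1 → run C
t=8: queue=[G,E,H,C] q_used=0 → run G
t=9: queue=[G,E,H,C] q_used=1 → run G
t=10: queue=[E,H,C,G] q_used=0 → run E
t=11: queue=[E,H,C,G] q_used=1 → run E
t=12: queue=[H,C,G,E] q_used=0 → run H
t=13: queue=[H,C,G,E] q_used=1 → run H
t=14: queue=[C,G,E,H] q_used=0 → run C
t=15: queue=[G,E,H] q_used=0 → run G
t=16: queue=[G,E,H] q_used=1 → run G
t=17: queue=[E,H,G] q_used=0 → run E
t=18: queue=[E,H,G] q_used=1 → run E
t=19: queue=[H,G] q_used=0 → run H
t=20: queue=[G] q_used=0 → run G
t=21: queue=[G] q_used=1 → run G
t=22: queue=[G] q_used=0 → run G
t=23: queue=[G] q_used=1 → run G
t=24: (idle)
t=25: (idle)
t=26: (idle)

running at tick 13 = H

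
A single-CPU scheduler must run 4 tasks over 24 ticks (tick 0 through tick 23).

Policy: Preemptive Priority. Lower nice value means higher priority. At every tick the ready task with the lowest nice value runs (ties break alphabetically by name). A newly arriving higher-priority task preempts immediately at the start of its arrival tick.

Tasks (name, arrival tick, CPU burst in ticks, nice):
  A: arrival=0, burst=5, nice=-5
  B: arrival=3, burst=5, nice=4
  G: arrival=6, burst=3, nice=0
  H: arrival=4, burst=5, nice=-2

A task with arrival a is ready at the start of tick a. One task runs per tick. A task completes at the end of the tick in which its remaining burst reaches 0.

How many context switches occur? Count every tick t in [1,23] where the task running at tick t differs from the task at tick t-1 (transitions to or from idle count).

t=0: ready={A} → run A
t=1: ready={A} → run A
t=2: ready={A} → run A
t=3: ready={A,B} → run A
t=4: ready={A,B,H} → run A
t=5: ready={B,H} → run H
t=6: ready={B,G,H} → run H
t=7: ready={B,G,H} → run H
t=8: ready={B,G,H} → run H
t=9: ready={B,G,H} → run H
t=10: ready={B,G} → run G
t=11: ready={B,G} → run G
t=12: ready={B,G} → run G
t=13: ready={B} → run B
t=14: ready={B} → run B
t=15: ready={B} → run B
t=16: ready={B} → run B
t=17: ready={B} → run B
t=18: (idle)
t=19: (idle)
t=20: (idle)
t=21: (idle)
t=22: (idle)
t=23: (idle)

context switches = 4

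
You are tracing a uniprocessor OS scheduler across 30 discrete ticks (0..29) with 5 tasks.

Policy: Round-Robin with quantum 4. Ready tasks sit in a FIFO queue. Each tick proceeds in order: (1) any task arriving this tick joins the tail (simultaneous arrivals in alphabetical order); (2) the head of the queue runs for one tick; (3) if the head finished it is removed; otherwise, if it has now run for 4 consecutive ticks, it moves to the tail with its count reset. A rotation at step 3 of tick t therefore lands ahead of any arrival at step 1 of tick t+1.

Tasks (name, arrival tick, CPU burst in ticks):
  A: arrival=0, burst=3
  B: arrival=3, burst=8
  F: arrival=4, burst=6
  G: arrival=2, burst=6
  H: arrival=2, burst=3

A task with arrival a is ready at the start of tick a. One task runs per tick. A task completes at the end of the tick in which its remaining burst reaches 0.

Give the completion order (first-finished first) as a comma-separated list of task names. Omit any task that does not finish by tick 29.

t=0: queue=[A] q_used=0 → run A
t=1: queue=[A] q_used=1 → run A
t=2: queue=[A,G,H] q_used=2 → run A
t=3: queue=[G,H,B] q_used=0 → run G
t=4: queue=[G,H,B,F] q_used=1 → run G
t=5: queue=[G,H,B,F] q_used=2 → run G
t=6: queue=[G,H,B,F] q_used=3 → run G
t=7: queue=[H,B,F,G] q_used=0 → run H
t=8: queue=[H,B,F,G] q_used=1 → run H
t=9: queue=[H,B,F,G] q_used=2 → run H
t=10: queue=[B,F,G] q_used=0 → run B
t=11: queue=[B,F,G] q_used=1 → run B
t=12: queue=[B,F,G] q_used=2 → run B
t=13: queue=[B,F,G] q_used=3 → run B
t=14: queue=[F,G,B] q_used=0 → run F
t=15: queue=[F,G,B] q_used=1 → run F
t=16: queue=[F,G,B] q_used=2 → run F
t=17: queue=[F,G,B] q_used=3 → run F
t=18: queue=[G,B,F] q_used=0 → run G
t=19: queue=[G,B,F] q_used=1 → run G
t=20: queue=[B,F] q_used=0 → run B
t=21: queue=[B,F] q_used=1 → run B
t=22: queue=[B,F] q_used=2 → run B
t=23: queue=[B,F] q_used=3 → run B
t=24: queue=[F] q_used=0 → run F
t=25: queue=[F] q_used=1 → run F
t=26: (idle)
t=27: (idle)
t=28: (idle)
t=29: (idle)

completion order = A, H, G, B, F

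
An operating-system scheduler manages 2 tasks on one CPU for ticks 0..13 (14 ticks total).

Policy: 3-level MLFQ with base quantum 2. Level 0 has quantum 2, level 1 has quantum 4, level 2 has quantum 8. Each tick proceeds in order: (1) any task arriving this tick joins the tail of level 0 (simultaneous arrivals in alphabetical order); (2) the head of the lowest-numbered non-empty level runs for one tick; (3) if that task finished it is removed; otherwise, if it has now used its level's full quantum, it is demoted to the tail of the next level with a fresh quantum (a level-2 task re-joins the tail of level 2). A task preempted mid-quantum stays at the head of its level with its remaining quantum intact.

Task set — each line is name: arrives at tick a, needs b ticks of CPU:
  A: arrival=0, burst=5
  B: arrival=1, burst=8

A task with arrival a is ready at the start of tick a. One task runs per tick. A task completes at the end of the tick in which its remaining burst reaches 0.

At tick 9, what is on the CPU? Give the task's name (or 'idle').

t=0: L0/L1/L2 = A/-/- → run A
t=1: L0/L1/L2 = AB/-/- → run A
t=2: L0/L1/L2 = B/A/- → run B
t=3: L0/L1/L2 = B/A/- → run B
t=4: L0/L1/L2 = -/AB/- → run A
t=5: L0/L1/L2 = -/AB/- → run A
t=6: L0/L1/L2 = -/AB/- → run A
t=7: L0/L1/L2 = -/B/- → run B
t=8: L0/L1/L2 = -/B/- → run B
t=9: L0/L1/L2 = -/B/- → run B
t=10: L0/L1/L2 = -/B/- → run B
t=11: L0/L1/L2 = -/-/B → run B
t=12: L0/L1/L2 = -/-/B → run B
t=13: (idle)

running at tick 9 = B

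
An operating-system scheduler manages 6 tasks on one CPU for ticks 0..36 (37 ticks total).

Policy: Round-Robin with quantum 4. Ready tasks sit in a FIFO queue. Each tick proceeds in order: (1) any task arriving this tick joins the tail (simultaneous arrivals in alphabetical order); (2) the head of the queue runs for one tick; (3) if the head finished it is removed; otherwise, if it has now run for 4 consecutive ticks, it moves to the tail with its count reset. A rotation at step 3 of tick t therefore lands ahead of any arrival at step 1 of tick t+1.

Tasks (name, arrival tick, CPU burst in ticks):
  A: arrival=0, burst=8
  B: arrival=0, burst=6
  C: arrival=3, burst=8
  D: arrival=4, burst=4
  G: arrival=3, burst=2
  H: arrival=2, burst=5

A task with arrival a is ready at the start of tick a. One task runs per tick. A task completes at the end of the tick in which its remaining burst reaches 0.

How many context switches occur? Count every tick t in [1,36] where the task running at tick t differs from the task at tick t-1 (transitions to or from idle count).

context switches = 10

t=0: queue=[A,B] q_used=0 → run A
t=1: queue=[A,B] q_used=1 → run A
t=2: queue=[A,B,H] q_used=2 → run A
t=3: queue=[A,B,H,C,G] q_used=3 → run A
t=4: queue=[B,H,C,G,A,D] q_used=0 → run B
t=5: queue=[B,H,C,G,A,D] q_used=1 → run B
t=6: queue=[B,H,C,G,A,D] q_used=2 → run B
t=7: queue=[B,H,C,G,A,D] q_used=3 → run B
t=8: queue=[H,C,G,A,D,B] q_used=0 → run H
t=9: queue=[H,C,G,A,D,B] q_used=1 → run H
t=10: queue=[H,C,G,A,D,B] q_used=2 → run H
t=11: queue=[H,C,G,A,D,B] q_used=3 → run H
t=12: queue=[C,G,A,D,B,H] q_used=0 → run C
t=13: queue=[C,G,A,D,B,H] q_used=1 → run C
t=14: queue=[C,G,A,D,B,H] q_used=2 → run C
t=15: queue=[C,G,A,D,B,H] q_used=3 → run C
t=16: queue=[G,A,D,B,H,C] q_used=0 → run G
t=17: queue=[G,A,D,B,H,C] q_used=1 → run G
t=18: queue=[A,D,B,H,C] q_used=0 → run A
t=19: queue=[A,D,B,H,C] q_used=1 → run A
t=20: queue=[A,D,B,H,C] q_used=2 → run A
t=21: queue=[A,D,B,H,C] q_used=3 → run A
t=22: queue=[D,B,H,C] q_used=0 → run D
t=23: queue=[D,B,H,C] q_used=1 → run D
t=24: queue=[D,B,H,C] q_used=2 → run D
t=25: queue=[D,B,H,C] q_used=3 → run D
t=26: queue=[B,H,C] q_used=0 → run B
t=27: queue=[B,H,C] q_used=1 → run B
t=28: queue=[H,C] q_used=0 → run H
t=29: queue=[C] q_used=0 → run C
t=30: queue=[C] q_used=1 → run C
t=31: queue=[C] q_used=2 → run C
t=32: queue=[C] q_used=3 → run C
t=33: (idle)
t=34: (idle)
t=35: (idle)
t=36: (idle)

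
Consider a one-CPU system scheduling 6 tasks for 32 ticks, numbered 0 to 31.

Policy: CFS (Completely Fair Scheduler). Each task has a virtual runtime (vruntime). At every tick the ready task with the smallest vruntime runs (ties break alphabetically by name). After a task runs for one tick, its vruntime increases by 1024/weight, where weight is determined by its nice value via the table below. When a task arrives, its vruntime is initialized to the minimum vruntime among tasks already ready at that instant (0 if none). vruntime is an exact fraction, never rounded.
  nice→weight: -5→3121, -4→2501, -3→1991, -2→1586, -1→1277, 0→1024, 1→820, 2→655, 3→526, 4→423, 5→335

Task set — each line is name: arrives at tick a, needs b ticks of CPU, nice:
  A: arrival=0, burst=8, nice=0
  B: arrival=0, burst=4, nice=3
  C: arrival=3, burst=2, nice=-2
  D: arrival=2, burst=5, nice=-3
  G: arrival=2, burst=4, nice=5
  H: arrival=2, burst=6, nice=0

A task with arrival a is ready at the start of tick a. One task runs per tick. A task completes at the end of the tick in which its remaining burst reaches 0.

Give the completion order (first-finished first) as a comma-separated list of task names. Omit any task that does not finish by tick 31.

completion order = C, D, B, H, A, G

t=0: vr[A=0 B=0] → run A
t=1: vr[A=1 B=0] → run B
t=2: vr[A=1 B=512/263 D=1 G=1 H=1] → run A
t=3: vr[A=2 B=512/263 C=1 D=1 G=1 H=1] → run C
t=4: vr[A=2 B=512/263 C=1305/793 D=1 G=1 H=1] → run D
t=5: vr[A=2 B=512/263 C=1305/793 D=3015/1991 G=1 H=1] → run G
t=6: vr[A=2 B=512/263 C=1305/793 D=3015/1991 G=1359/335 H=1] → run H
t=7: vr[A=2 B=512/263 C=1305/793 D=3015/1991 G=1359/335 H=2] → run D
t=8: vr[A=2 B=512/263 C=1305/793 D=4039/1991 G=1359/335 H=2] → run C
t=9: vr[A=2 B=512/263 D=4039/1991 G=1359/335 H=2] → run B
t=10: vr[A=2 B=1024/263 D=4039/1991 G=1359/335 H=2] → run A
t=11: vr[A=3 B=1024/263 D=4039/1991 G=1359/335 H=2] → run H
t=12: vr[A=3 B=1024/263 D=4039/1991 G=1359/335 H=3] → run D
t=13: vr[A=3 B=1024/263 D=5063/1991 G=1359/335 H=3] → run D
t=14: vr[A=3 B=1024/263 D=6087/1991 G=1359/335 H=3] → run A
t=15: vr[A=4 B=1024/263 D=6087/1991 G=1359/335 H=3] → run H
t=16: vr[A=4 B=1024/263 D=6087/1991 G=1359/335 H=4] → run D
t=17: vr[A=4 B=1024/263 G=1359/335 H=4] → run B
t=18: vr[A=4 B=1536/263 G=1359/335 H=4] → run A
t=19: vr[A=5 B=1536/263 G=1359/335 H=4] → run H
t=20: vr[A=5 B=1536/263 G=1359/335 H=5] → run G
t=21: vr[A=5 B=1536/263 G=2383/335 H=5] → run A
t=22: vr[A=6 B=1536/263 G=2383/335 H=5] → run H
t=23: vr[A=6 B=1536/263 G=2383/335 H=6] → run B
t=24: vr[A=6 G=2383/335 H=6] → run A
t=25: vr[A=7 G=2383/335 H=6] → run H
t=26: vr[A=7 G=2383/335] → run A
t=27: vr[G=2383/335] → run G
t=28: vr[G=3407/335] → run G
t=29: (idle)
t=30: (idle)
t=31: (idle)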